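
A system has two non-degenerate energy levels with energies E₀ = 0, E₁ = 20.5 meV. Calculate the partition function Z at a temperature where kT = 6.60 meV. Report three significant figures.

Eᵢ/kT = 0, 3.1061.
Z = Σ e^(−Eᵢ/kT) = e^(−0) + e^(−3.1061) = 1.0000 + 0.044775 = 1.0448.

Z = 1.04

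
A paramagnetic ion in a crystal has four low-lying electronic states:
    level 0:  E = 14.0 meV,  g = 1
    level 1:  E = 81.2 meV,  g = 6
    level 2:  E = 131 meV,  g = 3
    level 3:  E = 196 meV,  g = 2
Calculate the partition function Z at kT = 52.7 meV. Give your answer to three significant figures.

Eᵢ/kT = 0.26565, 1.5408, 2.4858, 3.7192.
Z = Σ gᵢe^(−Eᵢ/kT) = 1·e^(−0.26565) + 6·e^(−1.5408) + 3·e^(−2.4858) + 2·e^(−3.7192) = 0.76671 + 1.2853 + 0.24978 + 0.048507 = 2.3503.

Z = 2.35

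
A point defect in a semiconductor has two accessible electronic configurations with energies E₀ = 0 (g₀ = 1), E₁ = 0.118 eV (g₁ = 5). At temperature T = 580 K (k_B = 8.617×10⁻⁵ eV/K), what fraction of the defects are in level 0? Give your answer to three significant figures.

k_BT = 8.617×10⁻⁵ × 580 K = 0.049979 eV.
Eᵢ/kT = 0, 2.3610.
Z = Σ gᵢe^(−Eᵢ/kT) = 1·e^(−0) + 5·e^(−2.3610) = 1.0000 + 0.47163 = 1.4716.
P₀ = g₀ e^(−E₀/kT) / Z = 1.0000/1.4716 = 0.680.

0.680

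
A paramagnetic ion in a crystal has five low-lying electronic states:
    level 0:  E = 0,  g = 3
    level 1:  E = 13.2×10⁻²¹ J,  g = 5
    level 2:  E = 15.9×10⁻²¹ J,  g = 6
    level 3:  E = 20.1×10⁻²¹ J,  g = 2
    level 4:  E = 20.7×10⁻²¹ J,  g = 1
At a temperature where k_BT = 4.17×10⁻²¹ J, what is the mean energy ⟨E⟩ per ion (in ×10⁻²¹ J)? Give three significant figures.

1.59 ×10⁻²¹ J

Eᵢ/kT = 0, 3.1655, 3.8129, 4.8201, 4.9640.
Z = Σ gᵢe^(−Eᵢ/kT) = 3·e^(−0) + 5·e^(−3.1655) + 6·e^(−3.8129) + 2·e^(−4.8201) + 1·e^(−4.9640) = 3.0000 + 0.21097 + 0.13250 + 0.016132 + 0.0069849 = 3.3666.
⟨E⟩ = Σ Eᵢ gᵢe^(−Eᵢ/kT) / Z = (0·3.0000 + 13.2·0.21097 + 15.9·0.13250 + 20.1·0.016132 + 20.7·0.0069849) / 3.3666 = 1.59 ×10⁻²¹ J.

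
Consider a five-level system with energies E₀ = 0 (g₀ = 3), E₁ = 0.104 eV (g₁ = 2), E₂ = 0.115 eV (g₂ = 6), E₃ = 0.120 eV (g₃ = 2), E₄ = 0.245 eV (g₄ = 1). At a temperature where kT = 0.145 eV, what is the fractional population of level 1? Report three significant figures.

Eᵢ/kT = 0, 0.71724, 0.79310, 0.82759, 1.6897.
Z = Σ gᵢe^(−Eᵢ/kT) = 3·e^(−0) + 2·e^(−0.71724) + 6·e^(−0.79310) + 2·e^(−0.82759) + 1·e^(−1.6897) = 3.0000 + 0.97620 + 2.7146 + 0.87420 + 0.18457 = 7.7496.
P₁ = g₁ e^(−E₁/kT) / Z = 0.97620/7.7496 = 0.126.

0.126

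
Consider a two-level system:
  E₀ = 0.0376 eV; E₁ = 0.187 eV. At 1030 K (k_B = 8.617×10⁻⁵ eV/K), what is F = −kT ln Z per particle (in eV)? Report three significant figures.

0.0225 eV

k_BT = 8.617×10⁻⁵ × 1030 K = 0.088755 eV.
Eᵢ/kT = 0.42364, 2.1069.
Z = Σ e^(−Eᵢ/kT) = e^(−0.42364) + e^(−2.1069) = 0.65466 + 0.12161 = 0.77627.
F = −kT ln Z = −0.088755 × ln(0.77627) = −0.088755 × -0.25325 = 0.0225 eV.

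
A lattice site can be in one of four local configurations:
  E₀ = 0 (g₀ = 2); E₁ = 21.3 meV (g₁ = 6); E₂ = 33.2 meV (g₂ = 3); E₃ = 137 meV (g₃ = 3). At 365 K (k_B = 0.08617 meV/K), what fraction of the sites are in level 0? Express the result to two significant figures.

k_BT = 0.08617 × 365 K = 31.45 meV.
Eᵢ/kT = 0, 0.6773, 1.056, 4.356.
Z = Σ gᵢe^(−Eᵢ/kT) = 2·e^(−0) + 6·e^(−0.6773) + 3·e^(−1.056) + 3·e^(−4.356) = 2.000 + 3.048 + 1.044 + 0.03849 = 6.130.
P₀ = g₀ e^(−E₀/kT) / Z = 2.000/6.130 = 0.33.

0.33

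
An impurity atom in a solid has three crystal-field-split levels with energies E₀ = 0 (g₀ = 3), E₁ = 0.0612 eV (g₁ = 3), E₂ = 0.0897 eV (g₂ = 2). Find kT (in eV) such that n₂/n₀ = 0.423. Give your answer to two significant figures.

n₂/n₀ = (g₂/g₀) exp[−(E₂−E₀)/kT] = 0.423.
⇒ (E₂−E₀)/kT = ln((2/3)/0.423) = ln(1.576) = 0.4549.
kT = 0.0897 eV / 0.4549 = 0.20 eV.

0.20 eV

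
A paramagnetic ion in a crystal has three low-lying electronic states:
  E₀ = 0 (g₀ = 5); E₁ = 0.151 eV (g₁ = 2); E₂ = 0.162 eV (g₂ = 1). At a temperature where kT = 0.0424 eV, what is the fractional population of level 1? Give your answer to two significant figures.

0.011

Eᵢ/kT = 0, 3.561, 3.821.
Z = Σ gᵢe^(−Eᵢ/kT) = 5·e^(−0) + 2·e^(−3.561) + 1·e^(−3.821) = 5.000 + 0.05682 + 0.02191 = 5.079.
P₁ = g₁ e^(−E₁/kT) / Z = 0.05682/5.079 = 0.011.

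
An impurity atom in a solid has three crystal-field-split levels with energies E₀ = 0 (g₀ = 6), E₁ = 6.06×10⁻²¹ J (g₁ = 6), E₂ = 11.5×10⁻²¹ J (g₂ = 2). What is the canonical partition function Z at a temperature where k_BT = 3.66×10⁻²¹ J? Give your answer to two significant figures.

Z = 7.2

Eᵢ/kT = 0, 1.656, 3.142.
Z = Σ gᵢe^(−Eᵢ/kT) = 6·e^(−0) + 6·e^(−1.656) + 2·e^(−3.142) = 6.000 + 1.145 + 0.08639 = 7.231.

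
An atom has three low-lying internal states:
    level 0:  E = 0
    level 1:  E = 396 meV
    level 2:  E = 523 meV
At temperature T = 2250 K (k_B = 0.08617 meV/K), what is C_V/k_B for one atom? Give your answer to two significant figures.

0.72

k_BT = 0.08617 × 2250 K = 193.9 meV.
Eᵢ/kT = 0, 2.042, 2.697.
Z = Σ e^(−Eᵢ/kT) = e^(−0) + e^(−2.042) + e^(−2.697) = 1.000 + 0.1298 + 0.06741 = 1.197.
⟨E⟩ = 72.39 meV, ⟨E²⟩ = 32410 meV².
C_V/k_B = (⟨E²⟩ − ⟨E⟩²)/(kT)² = (32410 − 5240)/37600 = 0.72.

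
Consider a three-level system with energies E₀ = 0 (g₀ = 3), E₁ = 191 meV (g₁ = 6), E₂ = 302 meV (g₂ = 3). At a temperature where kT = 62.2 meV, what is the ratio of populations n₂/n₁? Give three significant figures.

0.0839

n₂/n₁ = (g₂/g₁) exp[−(E₂−E₁)/kT] = (3/6) × exp(−(111 meV)/(62.2 meV)) = (3/6) × exp(-1.7846) = 0.0839.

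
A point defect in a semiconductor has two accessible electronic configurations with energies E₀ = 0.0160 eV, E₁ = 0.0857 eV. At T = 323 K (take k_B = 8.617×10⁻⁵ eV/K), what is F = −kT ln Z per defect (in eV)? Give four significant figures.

k_BT = 8.617×10⁻⁵ × 323 K = 0.0278329 eV.
Eᵢ/kT = 0.574859, 3.07909.
Z = Σ e^(−Eᵢ/kT) = e^(−0.574859) + e^(−3.07909) = 0.562784 + 0.0460011 = 0.608785.
F = −kT ln Z = −0.0278329 × ln(0.608785) = −0.0278329 × -0.496290 = 0.01381 eV.

0.01381 eV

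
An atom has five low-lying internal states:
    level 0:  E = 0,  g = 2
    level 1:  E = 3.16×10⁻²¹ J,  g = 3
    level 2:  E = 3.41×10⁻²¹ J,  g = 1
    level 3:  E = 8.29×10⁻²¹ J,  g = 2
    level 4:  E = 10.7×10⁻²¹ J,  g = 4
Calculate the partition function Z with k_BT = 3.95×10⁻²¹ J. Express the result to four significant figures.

Z = 4.281

Eᵢ/kT = 0, 0.800000, 0.863291, 2.09873, 2.70886.
Z = Σ gᵢe^(−Eᵢ/kT) = 2·e^(−0) + 3·e^(−0.800000) + 1·e^(−0.863291) + 2·e^(−2.09873) + 4·e^(−2.70886) = 2.00000 + 1.34799 + 0.421772 + 0.245224 + 0.266451 = 4.28144.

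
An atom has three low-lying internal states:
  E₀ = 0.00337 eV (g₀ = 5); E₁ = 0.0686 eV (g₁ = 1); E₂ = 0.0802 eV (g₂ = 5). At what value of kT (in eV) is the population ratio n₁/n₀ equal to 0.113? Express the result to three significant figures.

n₁/n₀ = (g₁/g₀) exp[−(E₁−E₀)/kT] = 0.113.
⇒ (E₁−E₀)/kT = ln((1/5)/0.113) = ln(1.7699) = 0.57092.
kT = 0.06523 eV / 0.57092 = 0.114 eV.

0.114 eV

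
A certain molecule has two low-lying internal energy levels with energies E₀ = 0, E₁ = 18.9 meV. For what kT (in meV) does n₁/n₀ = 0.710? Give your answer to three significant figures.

n₁/n₀ = exp[−(E₁−E₀)/kT] = 0.710.
⇒ (E₁−E₀)/kT = ln(1/0.710) = ln(1.4085) = 0.34253.
kT = 18.9 meV / 0.34253 = 55.2 meV.

55.2 meV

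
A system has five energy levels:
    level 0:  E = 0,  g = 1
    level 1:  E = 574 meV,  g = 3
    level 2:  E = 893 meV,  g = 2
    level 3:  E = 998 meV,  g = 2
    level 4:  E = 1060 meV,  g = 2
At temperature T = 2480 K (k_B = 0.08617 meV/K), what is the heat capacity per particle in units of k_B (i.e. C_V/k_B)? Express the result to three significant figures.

k_BT = 0.08617 × 2480 K = 213.70 meV.
Eᵢ/kT = 0, 2.6860, 4.1788, 4.6701, 4.9602.
Z = Σ gᵢe^(−Eᵢ/kT) = 1·e^(−0) + 3·e^(−2.6860) + 2·e^(−4.1788) + 2·e^(−4.6701) + 2·e^(−4.9602) = 1.0000 + 0.20446 + 0.030634 + 0.018743 + 0.014023 = 1.2679.
⟨E⟩ = 140.62 meV, ⟨E²⟩ = 99549 meV².
C_V/k_B = (⟨E²⟩ − ⟨E⟩²)/(kT)² = (99549 − 19774)/45668 = 1.75.

1.75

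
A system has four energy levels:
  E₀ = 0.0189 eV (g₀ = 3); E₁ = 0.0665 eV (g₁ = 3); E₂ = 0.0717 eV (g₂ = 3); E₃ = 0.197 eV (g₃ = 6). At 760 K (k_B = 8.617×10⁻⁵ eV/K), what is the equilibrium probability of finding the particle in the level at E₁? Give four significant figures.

0.2345

k_BT = 8.617×10⁻⁵ × 760 K = 0.0654892 eV.
Eᵢ/kT = 0.288597, 1.01543, 1.09484, 3.00813.
Z = Σ gᵢe^(−Eᵢ/kT) = 3·e^(−0.288597) + 3·e^(−1.01543) + 3·e^(−1.09484) + 6·e^(−3.00813) = 2.24794 + 1.08674 + 1.00378 + 0.296304 = 4.63476.
P₁ = g₁ e^(−E₁/kT) / Z = 1.08674/4.63476 = 0.2345.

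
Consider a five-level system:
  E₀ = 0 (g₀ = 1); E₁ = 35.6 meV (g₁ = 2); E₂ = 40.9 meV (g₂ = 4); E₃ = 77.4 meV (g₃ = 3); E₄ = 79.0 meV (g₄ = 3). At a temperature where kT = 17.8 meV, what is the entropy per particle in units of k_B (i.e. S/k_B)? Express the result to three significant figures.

Eᵢ/kT = 0, 2.0000, 2.2978, 4.3483, 4.4382.
Z = Σ gᵢe^(−Eᵢ/kT) = 1·e^(−0) + 2·e^(−2.0000) + 4·e^(−2.2978) + 3·e^(−4.3483) + 3·e^(−4.4382) = 1.0000 + 0.27067 + 0.40192 + 0.038786 + 0.035452 = 1.7468.
⟨E⟩ = Σ EᵢPᵢ = 18.249 meV.
S/k_B = ln Z + ⟨E⟩/kT = ln(1.7468) + 18.249/17.8 = 0.55779 + 1.0252 = 1.58.

1.58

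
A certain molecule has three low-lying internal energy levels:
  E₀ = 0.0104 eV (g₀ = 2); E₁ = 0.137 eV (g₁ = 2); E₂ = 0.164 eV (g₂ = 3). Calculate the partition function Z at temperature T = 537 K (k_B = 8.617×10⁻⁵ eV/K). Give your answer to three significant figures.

Z = 1.79

k_BT = 8.617×10⁻⁵ × 537 K = 0.046273 eV.
Eᵢ/kT = 0.22475, 2.9607, 3.5442.
Z = Σ gᵢe^(−Eᵢ/kT) = 2·e^(−0.22475) + 2·e^(−2.9607) + 3·e^(−3.5442) = 1.5974 + 0.10357 + 0.086675 = 1.7876.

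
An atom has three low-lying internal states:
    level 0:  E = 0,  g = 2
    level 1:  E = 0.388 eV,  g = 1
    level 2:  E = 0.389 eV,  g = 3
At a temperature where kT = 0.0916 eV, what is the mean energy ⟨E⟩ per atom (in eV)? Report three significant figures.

0.0108 eV

Eᵢ/kT = 0, 4.2358, 4.2467.
Z = Σ gᵢe^(−Eᵢ/kT) = 2·e^(−0) + 1·e^(−4.2358) + 3·e^(−4.2467) = 2.0000 + 0.014468 + 0.042934 = 2.0574.
⟨E⟩ = Σ Eᵢ gᵢe^(−Eᵢ/kT) / Z = (0·2.0000 + 0.388·0.014468 + 0.389·0.042934) / 2.0574 = 0.0108 eV.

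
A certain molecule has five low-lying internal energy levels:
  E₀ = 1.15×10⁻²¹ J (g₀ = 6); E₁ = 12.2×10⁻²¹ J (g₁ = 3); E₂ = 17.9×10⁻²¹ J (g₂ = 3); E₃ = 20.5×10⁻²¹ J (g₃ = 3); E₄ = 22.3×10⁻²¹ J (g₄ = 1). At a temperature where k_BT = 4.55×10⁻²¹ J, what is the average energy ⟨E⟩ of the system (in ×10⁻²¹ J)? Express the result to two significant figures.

2.0 ×10⁻²¹ J

Eᵢ/kT = 0.2527, 2.681, 3.934, 4.505, 4.901.
Z = Σ gᵢe^(−Eᵢ/kT) = 6·e^(−0.2527) + 3·e^(−2.681) + 3·e^(−3.934) + 3·e^(−4.505) + 1·e^(−4.901) = 4.660 + 0.2055 + 0.05870 + 0.03316 + 0.007439 = 4.965.
⟨E⟩ = Σ Eᵢ gᵢe^(−Eᵢ/kT) / Z = (1.15·4.660 + 12.2·0.2055 + 17.9·0.05870 + 20.5·0.03316 + 22.3·0.007439) / 4.965 = 2.0 ×10⁻²¹ J.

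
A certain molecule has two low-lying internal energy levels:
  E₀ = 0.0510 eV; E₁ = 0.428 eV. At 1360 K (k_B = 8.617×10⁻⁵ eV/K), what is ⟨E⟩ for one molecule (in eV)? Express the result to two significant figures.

0.066 eV

k_BT = 8.617×10⁻⁵ × 1360 K = 0.1172 eV.
Eᵢ/kT = 0.4352, 3.652.
Z = Σ e^(−Eᵢ/kT) = e^(−0.4352) + e^(−3.652) = 0.6471 + 0.02594 = 0.6730.
⟨E⟩ = Σ Eᵢ e^(−Eᵢ/kT) / Z = (0.0510·0.6471 + 0.428·0.02594) / 0.6730 = 0.066 eV.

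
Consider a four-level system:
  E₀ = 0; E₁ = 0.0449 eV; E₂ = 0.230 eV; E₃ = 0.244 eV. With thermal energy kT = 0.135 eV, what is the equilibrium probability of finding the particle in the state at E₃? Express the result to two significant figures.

Eᵢ/kT = 0, 0.3326, 1.704, 1.807.
Z = Σ e^(−Eᵢ/kT) = e^(−0) + e^(−0.3326) + e^(−1.704) + e^(−1.807) = 1.000 + 0.7171 + 0.1820 + 0.1641 = 2.063.
P₃ = e^(−E₃/kT) / Z = 0.1641/2.063 = 0.080.

0.080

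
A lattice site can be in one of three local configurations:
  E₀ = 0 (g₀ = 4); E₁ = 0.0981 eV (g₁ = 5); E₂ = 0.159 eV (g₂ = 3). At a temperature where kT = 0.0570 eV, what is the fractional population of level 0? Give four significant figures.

0.7876

Eᵢ/kT = 0, 1.72105, 2.78947.
Z = Σ gᵢe^(−Eᵢ/kT) = 4·e^(−0) + 5·e^(−1.72105) + 3·e^(−2.78947) = 4.00000 + 0.894391 + 0.184361 = 5.07875.
P₀ = g₀ e^(−E₀/kT) / Z = 4.00000/5.07875 = 0.7876.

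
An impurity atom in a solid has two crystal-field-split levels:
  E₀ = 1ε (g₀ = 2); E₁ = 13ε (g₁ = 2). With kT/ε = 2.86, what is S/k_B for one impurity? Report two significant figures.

Eᵢ/kT = 0.3497, 4.545.
Z = Σ gᵢe^(−Eᵢ/kT) = 2·e^(−0.3497) + 2·e^(−4.545) = 1.410 + 0.02124 = 1.431.
⟨E⟩ = Σ EᵢPᵢ = 1.178 ε.
S/k_B = ln Z + ⟨E⟩/kT = ln(1.431) + 1.178/2.86 = 0.3584 + 0.4119 = 0.77.

0.77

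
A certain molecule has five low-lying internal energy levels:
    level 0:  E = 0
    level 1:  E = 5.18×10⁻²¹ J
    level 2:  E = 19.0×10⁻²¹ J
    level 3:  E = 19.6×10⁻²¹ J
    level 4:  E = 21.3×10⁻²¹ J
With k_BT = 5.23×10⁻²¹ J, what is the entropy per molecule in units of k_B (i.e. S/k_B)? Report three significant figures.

0.796

Eᵢ/kT = 0, 0.99044, 3.6329, 3.7476, 4.0727.
Z = Σ e^(−Eᵢ/kT) = e^(−0) + e^(−0.99044) + e^(−3.6329) + e^(−3.7476) + e^(−4.0727) = 1.0000 + 0.37141 + 0.026439 + 0.023574 + 0.017031 = 1.4385.
⟨E⟩ = Σ EᵢPᵢ = 2.2600 ×10⁻²¹ J.
S/k_B = ln Z + ⟨E⟩/kT = ln(1.4385) + 2.2600/5.23 = 0.36360 + 0.43212 = 0.796.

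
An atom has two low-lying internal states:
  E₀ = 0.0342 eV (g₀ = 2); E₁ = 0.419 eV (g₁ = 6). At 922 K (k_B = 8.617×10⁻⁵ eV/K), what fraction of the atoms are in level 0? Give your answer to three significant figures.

0.977

k_BT = 8.617×10⁻⁵ × 922 K = 0.079449 eV.
Eᵢ/kT = 0.43046, 5.2738.
Z = Σ gᵢe^(−Eᵢ/kT) = 2·e^(−0.43046) + 6·e^(−5.2738) = 1.3004 + 0.030745 = 1.3311.
P₀ = g₀ e^(−E₀/kT) / Z = 1.3004/1.3311 = 0.977.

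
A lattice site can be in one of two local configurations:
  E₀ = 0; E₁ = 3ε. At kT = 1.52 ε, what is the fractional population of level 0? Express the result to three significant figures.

0.878

Eᵢ/kT = 0, 1.9737.
Z = Σ e^(−Eᵢ/kT) = e^(−0) + e^(−1.9737) = 1.0000 + 0.13894 = 1.1389.
P₀ = e^(−E₀/kT) / Z = 1.0000/1.1389 = 0.878.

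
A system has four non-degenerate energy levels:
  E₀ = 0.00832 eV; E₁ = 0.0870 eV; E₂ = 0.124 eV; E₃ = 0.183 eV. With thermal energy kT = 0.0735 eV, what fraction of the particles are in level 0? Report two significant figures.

Eᵢ/kT = 0.1132, 1.184, 1.687, 2.490.
Z = Σ e^(−Eᵢ/kT) = e^(−0.1132) + e^(−1.184) + e^(−1.687) + e^(−2.490) = 0.8930 + 0.3061 + 0.1851 + 0.08291 = 1.467.
P₀ = e^(−E₀/kT) / Z = 0.8930/1.467 = 0.61.

0.61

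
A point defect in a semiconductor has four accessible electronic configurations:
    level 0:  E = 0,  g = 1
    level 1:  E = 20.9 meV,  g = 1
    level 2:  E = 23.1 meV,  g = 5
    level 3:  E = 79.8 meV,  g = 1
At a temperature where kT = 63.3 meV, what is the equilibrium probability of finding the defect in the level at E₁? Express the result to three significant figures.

Eᵢ/kT = 0, 0.33017, 0.36493, 1.2607.
Z = Σ gᵢe^(−Eᵢ/kT) = 1·e^(−0) + 1·e^(−0.33017) + 5·e^(−0.36493) + 1·e^(−1.2607) = 1.0000 + 0.71880 + 3.4712 + 0.28346 = 5.4735.
P₁ = g₁ e^(−E₁/kT) / Z = 0.71880/5.4735 = 0.131.

0.131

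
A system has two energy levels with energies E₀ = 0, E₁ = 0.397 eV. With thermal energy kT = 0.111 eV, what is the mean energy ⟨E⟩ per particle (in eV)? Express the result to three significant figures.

0.0108 eV

Eᵢ/kT = 0, 3.5766.
Z = Σ e^(−Eᵢ/kT) = e^(−0) + e^(−3.5766) = 1.0000 + 0.027971 = 1.0280.
⟨E⟩ = Σ Eᵢ e^(−Eᵢ/kT) / Z = (0·1.0000 + 0.397·0.027971) / 1.0280 = 0.0108 eV.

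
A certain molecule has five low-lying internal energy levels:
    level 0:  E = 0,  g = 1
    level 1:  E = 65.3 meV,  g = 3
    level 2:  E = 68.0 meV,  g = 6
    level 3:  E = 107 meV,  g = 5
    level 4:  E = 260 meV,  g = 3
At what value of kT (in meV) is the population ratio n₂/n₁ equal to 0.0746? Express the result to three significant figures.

0.821 meV

n₂/n₁ = (g₂/g₁) exp[−(E₂−E₁)/kT] = 0.0746.
⇒ (E₂−E₁)/kT = ln((6/3)/0.0746) = ln(26.810) = 3.2888.
kT = 2.7 meV / 3.2888 = 0.821 meV.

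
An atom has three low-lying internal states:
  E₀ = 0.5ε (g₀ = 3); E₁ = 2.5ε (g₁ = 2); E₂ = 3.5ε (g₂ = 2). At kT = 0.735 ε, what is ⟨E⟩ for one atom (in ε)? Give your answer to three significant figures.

0.615 ε

Eᵢ/kT = 0.68027, 3.4014, 4.7619.
Z = Σ gᵢe^(−Eᵢ/kT) = 3·e^(−0.68027) + 2·e^(−3.4014) + 2·e^(−4.7619) = 1.5194 + 0.066653 + 0.017099 = 1.6032.
⟨E⟩ = Σ Eᵢ gᵢe^(−Eᵢ/kT) / Z = (0.5·1.5194 + 2.5·0.066653 + 3.5·0.017099) / 1.6032 = 0.615 ε.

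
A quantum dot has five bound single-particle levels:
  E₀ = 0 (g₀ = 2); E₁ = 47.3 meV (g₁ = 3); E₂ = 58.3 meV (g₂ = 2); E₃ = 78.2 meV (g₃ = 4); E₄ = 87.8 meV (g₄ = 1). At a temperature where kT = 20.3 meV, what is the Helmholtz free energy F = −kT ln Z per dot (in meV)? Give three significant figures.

Eᵢ/kT = 0, 2.3300, 2.8719, 3.8522, 4.3251.
Z = Σ gᵢe^(−Eᵢ/kT) = 2·e^(−0) + 3·e^(−2.3300) + 2·e^(−2.8719) + 4·e^(−3.8522) + 1·e^(−4.3251) = 2.0000 + 0.29189 + 0.11318 + 0.084932 + 0.013232 = 2.5032.
F = −kT ln Z = −20.3 × ln(2.5032) = −20.3 × 0.91757 = -18.6 meV.

-18.6 meV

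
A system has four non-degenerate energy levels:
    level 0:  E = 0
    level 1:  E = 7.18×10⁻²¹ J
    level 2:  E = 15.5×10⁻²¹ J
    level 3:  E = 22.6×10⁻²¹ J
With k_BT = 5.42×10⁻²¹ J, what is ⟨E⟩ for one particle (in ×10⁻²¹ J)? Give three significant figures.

2.35 ×10⁻²¹ J

Eᵢ/kT = 0, 1.3247, 2.8598, 4.1697.
Z = Σ e^(−Eᵢ/kT) = e^(−0) + e^(−1.3247) + e^(−2.8598) + e^(−4.1697) = 1.0000 + 0.26588 + 0.057280 + 0.015457 = 1.3386.
⟨E⟩ = Σ Eᵢ e^(−Eᵢ/kT) / Z = (0·1.0000 + 7.18·0.26588 + 15.5·0.057280 + 22.6·0.015457) / 1.3386 = 2.35 ×10⁻²¹ J.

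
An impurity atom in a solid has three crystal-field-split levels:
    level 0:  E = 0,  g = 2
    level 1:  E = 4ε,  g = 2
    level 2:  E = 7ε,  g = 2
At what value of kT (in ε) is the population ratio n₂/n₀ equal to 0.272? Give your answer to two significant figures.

n₂/n₀ = (g₂/g₀) exp[−(E₂−E₀)/kT] = 0.272.
⇒ (E₂−E₀)/kT = ln((2/2)/0.272) = ln(3.676) = 1.302.
kT = 7ε / 1.302 = 5.4 ε.

5.4 ε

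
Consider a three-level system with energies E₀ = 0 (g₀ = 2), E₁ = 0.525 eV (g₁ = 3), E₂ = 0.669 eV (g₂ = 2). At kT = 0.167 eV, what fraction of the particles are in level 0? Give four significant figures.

Eᵢ/kT = 0, 3.14371, 4.00599.
Z = Σ gᵢe^(−Eᵢ/kT) = 2·e^(−0) + 3·e^(−3.14371) + 2·e^(−4.00599) = 2.00000 + 0.129368 + 0.0364125 = 2.16578.
P₀ = g₀ e^(−E₀/kT) / Z = 2.00000/2.16578 = 0.9235.

0.9235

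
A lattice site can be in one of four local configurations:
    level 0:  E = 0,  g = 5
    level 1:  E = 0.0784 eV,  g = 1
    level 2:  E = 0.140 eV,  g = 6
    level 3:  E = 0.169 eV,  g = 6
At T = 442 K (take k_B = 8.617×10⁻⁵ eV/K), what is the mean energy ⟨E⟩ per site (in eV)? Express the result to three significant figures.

k_BT = 8.617×10⁻⁵ × 442 K = 0.038087 eV.
Eᵢ/kT = 0, 2.0584, 3.6758, 4.4372.
Z = Σ gᵢe^(−Eᵢ/kT) = 5·e^(−0) + 1·e^(−2.0584) + 6·e^(−3.6758) + 6·e^(−4.4372) = 5.0000 + 0.12766 + 0.15197 + 0.070974 = 5.3506.
⟨E⟩ = Σ Eᵢ gᵢe^(−Eᵢ/kT) / Z = (0·5.0000 + 0.0784·0.12766 + 0.140·0.15197 + 0.169·0.070974) / 5.3506 = 0.00809 eV.

0.00809 eV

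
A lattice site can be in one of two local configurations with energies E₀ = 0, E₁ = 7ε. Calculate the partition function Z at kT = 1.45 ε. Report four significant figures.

Eᵢ/kT = 0, 4.82759.
Z = Σ e^(−Eᵢ/kT) = e^(−0) + e^(−4.82759) = 1.00000 + 0.00800579 = 1.00801.

Z = 1.008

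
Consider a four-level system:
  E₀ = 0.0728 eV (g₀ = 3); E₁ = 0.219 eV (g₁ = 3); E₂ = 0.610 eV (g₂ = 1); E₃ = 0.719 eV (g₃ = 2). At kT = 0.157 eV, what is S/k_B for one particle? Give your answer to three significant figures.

1.76

Eᵢ/kT = 0.46369, 1.3949, 3.8854, 4.5796.
Z = Σ gᵢe^(−Eᵢ/kT) = 3·e^(−0.46369) + 3·e^(−1.3949) + 1·e^(−3.8854) + 2·e^(−4.5796) = 1.8869 + 0.74357 + 0.020540 + 0.020518 = 2.6715.
⟨E⟩ = Σ EᵢPᵢ = 0.12259 eV.
S/k_B = ln Z + ⟨E⟩/kT = ln(2.6715) + 0.12259/0.157 = 0.98264 + 0.78083 = 1.76.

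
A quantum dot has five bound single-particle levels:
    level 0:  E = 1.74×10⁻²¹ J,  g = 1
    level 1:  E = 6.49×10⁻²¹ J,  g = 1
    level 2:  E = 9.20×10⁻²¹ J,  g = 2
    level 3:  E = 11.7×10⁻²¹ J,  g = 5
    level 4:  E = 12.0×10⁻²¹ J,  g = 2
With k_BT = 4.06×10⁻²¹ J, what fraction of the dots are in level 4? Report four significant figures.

Eᵢ/kT = 0.428571, 1.59852, 2.26601, 2.88177, 2.95567.
Z = Σ gᵢe^(−Eᵢ/kT) = 1·e^(−0.428571) + 1·e^(−1.59852) + 2·e^(−2.26601) + 5·e^(−2.88177) + 2·e^(−2.95567) = 0.651439 + 0.202196 + 0.207450 + 0.280177 + 0.104088 = 1.44535.
P₄ = g₄ e^(−E₄/kT) / Z = 0.104088/1.44535 = 0.07202.

0.07202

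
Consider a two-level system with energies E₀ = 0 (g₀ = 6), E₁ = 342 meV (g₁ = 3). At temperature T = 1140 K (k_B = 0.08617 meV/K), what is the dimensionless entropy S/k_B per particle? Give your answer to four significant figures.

1.860

k_BT = 0.08617 × 1140 K = 98.2338 meV.
Eᵢ/kT = 0, 3.48149.
Z = Σ gᵢe^(−Eᵢ/kT) = 6·e^(−0) + 3·e^(−3.48149) = 6.00000 + 0.0922846 = 6.09228.
⟨E⟩ = Σ EᵢPᵢ = 5.18055 meV.
S/k_B = ln Z + ⟨E⟩/kT = ln(6.09228) + 5.18055/98.2338 = 1.80702 + 0.0527369 = 1.860.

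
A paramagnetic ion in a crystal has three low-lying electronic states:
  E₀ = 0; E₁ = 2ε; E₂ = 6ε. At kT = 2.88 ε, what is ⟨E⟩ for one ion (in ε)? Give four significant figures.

1.075 ε

Eᵢ/kT = 0, 0.694444, 2.08333.
Z = Σ e^(−Eᵢ/kT) = e^(−0) + e^(−0.694444) + e^(−2.08333) = 1.00000 + 0.499352 + 0.124515 = 1.62387.
⟨E⟩ = Σ Eᵢ e^(−Eᵢ/kT) / Z = (0·1.00000 + 2·0.499352 + 6·0.124515) / 1.62387 = 1.075 ε.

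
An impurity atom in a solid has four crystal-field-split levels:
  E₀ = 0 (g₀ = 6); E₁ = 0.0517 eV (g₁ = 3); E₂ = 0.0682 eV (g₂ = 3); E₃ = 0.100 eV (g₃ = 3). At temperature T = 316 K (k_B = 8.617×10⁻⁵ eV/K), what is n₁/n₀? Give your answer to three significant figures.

0.0749

k_BT = 8.617×10⁻⁵ × 316 K = 0.027230 eV.
n₁/n₀ = (g₁/g₀) exp[−(E₁−E₀)/kT] = (3/6) × exp(−(0.0517 eV)/(0.027230 eV)) = (3/6) × exp(-1.8986) = 0.0749.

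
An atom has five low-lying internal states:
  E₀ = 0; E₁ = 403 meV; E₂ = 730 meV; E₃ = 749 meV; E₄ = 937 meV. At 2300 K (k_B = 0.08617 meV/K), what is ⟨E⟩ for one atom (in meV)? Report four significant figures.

81.25 meV

k_BT = 0.08617 × 2300 K = 198.191 meV.
Eᵢ/kT = 0, 2.03339, 3.68332, 3.77918, 4.72776.
Z = Σ e^(−Eᵢ/kT) = e^(−0) + e^(−2.03339) + e^(−3.68332) + e^(−3.77918) + e^(−4.72776) = 1.00000 + 0.130891 + 0.0251394 + 0.0228414 + 0.00884626 = 1.18772.
⟨E⟩ = Σ Eᵢ e^(−Eᵢ/kT) / Z = (0·1.00000 + 403·0.130891 + 730·0.0251394 + 749·0.0228414 + 937·0.00884626) / 1.18772 = 81.25 meV.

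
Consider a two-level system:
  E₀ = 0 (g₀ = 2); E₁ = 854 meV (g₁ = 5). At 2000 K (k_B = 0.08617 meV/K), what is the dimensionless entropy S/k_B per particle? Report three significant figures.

k_BT = 0.08617 × 2000 K = 172.34 meV.
Eᵢ/kT = 0, 4.9553.
Z = Σ gᵢe^(−Eᵢ/kT) = 2·e^(−0) + 5·e^(−4.9553) = 2.0000 + 0.035230 = 2.0352.
⟨E⟩ = Σ EᵢPᵢ = 14.783 meV.
S/k_B = ln Z + ⟨E⟩/kT = ln(2.0352) + 14.783/172.34 = 0.71059 + 0.085778 = 0.796.

0.796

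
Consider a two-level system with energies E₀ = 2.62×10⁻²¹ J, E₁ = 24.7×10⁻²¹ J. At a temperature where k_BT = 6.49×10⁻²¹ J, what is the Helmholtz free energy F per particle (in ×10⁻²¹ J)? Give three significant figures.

Eᵢ/kT = 0.40370, 3.8059.
Z = Σ e^(−Eᵢ/kT) = e^(−0.40370) + e^(−3.8059) = 0.66784 + 0.022239 = 0.69008.
F = −kT ln Z = −6.49 × ln(0.69008) = −6.49 × -0.37095 = 2.41 ×10⁻²¹ J.

2.41 ×10⁻²¹ J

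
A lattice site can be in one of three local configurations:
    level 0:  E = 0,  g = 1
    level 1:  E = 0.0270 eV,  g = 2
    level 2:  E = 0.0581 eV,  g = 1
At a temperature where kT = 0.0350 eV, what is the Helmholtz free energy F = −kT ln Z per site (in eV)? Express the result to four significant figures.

Eᵢ/kT = 0, 0.771429, 1.66000.
Z = Σ gᵢe^(−Eᵢ/kT) = 1·e^(−0) + 2·e^(−0.771429) + 1·e^(−1.66000) = 1.00000 + 0.924704 + 0.190139 = 2.11484.
F = −kT ln Z = −0.0350 × ln(2.11484) = −0.0350 × 0.748979 = -0.02621 eV.

-0.02621 eV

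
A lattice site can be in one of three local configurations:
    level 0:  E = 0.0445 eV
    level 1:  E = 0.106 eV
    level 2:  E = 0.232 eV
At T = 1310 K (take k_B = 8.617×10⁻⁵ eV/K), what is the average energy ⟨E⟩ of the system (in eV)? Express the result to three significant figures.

0.0848 eV

k_BT = 8.617×10⁻⁵ × 1310 K = 0.11288 eV.
Eᵢ/kT = 0.39422, 0.93905, 2.0553.
Z = Σ e^(−Eᵢ/kT) = e^(−0.39422) + e^(−0.93905) + e^(−2.0553) = 0.67421 + 0.39100 + 0.12805 = 1.1933.
⟨E⟩ = Σ Eᵢ e^(−Eᵢ/kT) / Z = (0.0445·0.67421 + 0.106·0.39100 + 0.232·0.12805) / 1.1933 = 0.0848 eV.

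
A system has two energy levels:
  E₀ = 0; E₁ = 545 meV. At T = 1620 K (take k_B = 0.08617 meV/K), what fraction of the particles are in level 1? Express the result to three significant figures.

0.0198

k_BT = 0.08617 × 1620 K = 139.60 meV.
Eᵢ/kT = 0, 3.9040.
Z = Σ e^(−Eᵢ/kT) = e^(−0) + e^(−3.9040) = 1.0000 + 0.020161 = 1.0202.
P₁ = e^(−E₁/kT) / Z = 0.020161/1.0202 = 0.0198.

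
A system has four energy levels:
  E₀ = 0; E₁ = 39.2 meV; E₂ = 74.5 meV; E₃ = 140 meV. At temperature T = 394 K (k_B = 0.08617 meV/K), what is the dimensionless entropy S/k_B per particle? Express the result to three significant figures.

k_BT = 0.08617 × 394 K = 33.951 meV.
Eᵢ/kT = 0, 1.1546, 2.1943, 4.1236.
Z = Σ e^(−Eᵢ/kT) = e^(−0) + e^(−1.1546) + e^(−2.1943) + e^(−4.1236) = 1.0000 + 0.31518 + 0.11144 + 0.016186 = 1.4428.
⟨E⟩ = Σ EᵢPᵢ = 15.888 meV.
S/k_B = ln Z + ⟨E⟩/kT = ln(1.4428) + 15.888/33.951 = 0.36659 + 0.46797 = 0.835.

0.835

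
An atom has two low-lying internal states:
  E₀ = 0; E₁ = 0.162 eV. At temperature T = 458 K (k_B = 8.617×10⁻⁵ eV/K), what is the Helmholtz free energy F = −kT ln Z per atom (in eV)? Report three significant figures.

-0.000646 eV

k_BT = 8.617×10⁻⁵ × 458 K = 0.039466 eV.
Eᵢ/kT = 0, 4.1048.
Z = Σ e^(−Eᵢ/kT) = e^(−0) + e^(−4.1048) = 1.0000 + 0.016493 = 1.0165.
F = −kT ln Z = −0.039466 × ln(1.0165) = −0.039466 × 0.016365 = -0.000646 eV.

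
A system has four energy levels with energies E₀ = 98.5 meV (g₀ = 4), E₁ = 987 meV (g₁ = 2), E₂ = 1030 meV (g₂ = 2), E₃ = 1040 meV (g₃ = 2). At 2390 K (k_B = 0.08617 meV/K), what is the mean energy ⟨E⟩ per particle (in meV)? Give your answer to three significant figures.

k_BT = 0.08617 × 2390 K = 205.95 meV.
Eᵢ/kT = 0.47827, 4.7924, 5.0012, 5.0498.
Z = Σ gᵢe^(−Eᵢ/kT) = 4·e^(−0.47827) + 2·e^(−4.7924) + 2·e^(−5.0012) + 2·e^(−5.0498) = 2.4794 + 0.016585 + 0.013460 + 0.012821 = 2.5223.
⟨E⟩ = Σ Eᵢ gᵢe^(−Eᵢ/kT) / Z = (98.5·2.4794 + 987·0.016585 + 1030·0.013460 + 1040·0.012821) / 2.5223 = 114 meV.

114 meV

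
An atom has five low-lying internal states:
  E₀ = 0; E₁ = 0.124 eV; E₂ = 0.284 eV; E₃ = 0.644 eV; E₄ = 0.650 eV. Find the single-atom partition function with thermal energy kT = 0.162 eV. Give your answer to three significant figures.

Eᵢ/kT = 0, 0.76543, 1.7531, 3.9753, 4.0123.
Z = Σ e^(−Eᵢ/kT) = e^(−0) + e^(−0.76543) + e^(−1.7531) + e^(−3.9753) + e^(−4.0123) = 1.0000 + 0.46513 + 0.17324 + 0.018774 + 0.018092 = 1.6752.

Z = 1.68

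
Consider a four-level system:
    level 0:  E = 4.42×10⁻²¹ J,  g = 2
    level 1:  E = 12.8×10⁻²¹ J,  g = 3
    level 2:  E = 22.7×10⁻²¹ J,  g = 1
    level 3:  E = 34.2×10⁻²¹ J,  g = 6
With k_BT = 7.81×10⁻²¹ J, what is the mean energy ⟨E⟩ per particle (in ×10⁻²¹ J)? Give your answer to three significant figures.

8.81 ×10⁻²¹ J

Eᵢ/kT = 0.56594, 1.6389, 2.9065, 4.3790.
Z = Σ gᵢe^(−Eᵢ/kT) = 2·e^(−0.56594) + 3·e^(−1.6389) + 1·e^(−2.9065) + 6·e^(−4.3790) = 1.1357 + 0.58258 + 0.054667 + 0.075227 = 1.8482.
⟨E⟩ = Σ Eᵢ gᵢe^(−Eᵢ/kT) / Z = (4.42·1.1357 + 12.8·0.58258 + 22.7·0.054667 + 34.2·0.075227) / 1.8482 = 8.81 ×10⁻²¹ J.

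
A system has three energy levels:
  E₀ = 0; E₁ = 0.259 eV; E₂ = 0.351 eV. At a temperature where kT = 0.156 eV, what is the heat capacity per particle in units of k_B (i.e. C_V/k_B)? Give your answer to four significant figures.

Eᵢ/kT = 0, 1.66026, 2.25000.
Z = Σ e^(−Eᵢ/kT) = e^(−0) + e^(−1.66026) + e^(−2.25000) = 1.00000 + 0.190090 + 0.105399 = 1.29549.
⟨E⟩ = 0.0665604 eV, ⟨E²⟩ = 0.0198664 eV².
C_V/k_B = (⟨E²⟩ − ⟨E⟩²)/(kT)² = (0.0198664 − 0.00443029)/0.0243360 = 0.6343.

0.6343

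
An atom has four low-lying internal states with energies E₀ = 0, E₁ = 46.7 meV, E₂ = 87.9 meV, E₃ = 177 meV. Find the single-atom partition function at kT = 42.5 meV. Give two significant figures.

Z = 1.5

Eᵢ/kT = 0, 1.099, 2.068, 4.165.
Z = Σ e^(−Eᵢ/kT) = e^(−0) + e^(−1.099) + e^(−2.068) + e^(−4.165) = 1.000 + 0.3332 + 0.1264 + 0.01553 = 1.475.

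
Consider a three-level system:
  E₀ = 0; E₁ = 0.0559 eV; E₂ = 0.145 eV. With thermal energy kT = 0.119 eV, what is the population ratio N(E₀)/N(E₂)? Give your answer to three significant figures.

n₀/n₂ = exp[−(E₀−E₂)/kT] = exp(−(-0.145 eV)/(0.119 eV)) = exp(1.2185) = 3.38.

3.38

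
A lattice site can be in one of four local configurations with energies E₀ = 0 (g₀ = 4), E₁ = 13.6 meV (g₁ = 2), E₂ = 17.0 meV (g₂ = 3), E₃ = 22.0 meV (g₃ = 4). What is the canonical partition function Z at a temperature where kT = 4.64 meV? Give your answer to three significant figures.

Z = 4.22

Eᵢ/kT = 0, 2.9310, 3.6638, 4.7414.
Z = Σ gᵢe^(−Eᵢ/kT) = 4·e^(−0) + 2·e^(−2.9310) + 3·e^(−3.6638) + 4·e^(−4.7414) = 4.0000 + 0.10669 + 0.076905 + 0.034906 = 4.2185.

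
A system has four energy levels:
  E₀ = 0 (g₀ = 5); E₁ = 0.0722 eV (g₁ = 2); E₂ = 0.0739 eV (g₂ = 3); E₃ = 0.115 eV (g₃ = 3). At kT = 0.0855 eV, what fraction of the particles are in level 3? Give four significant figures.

Eᵢ/kT = 0, 0.844444, 0.864327, 1.34503.
Z = Σ gᵢe^(−Eᵢ/kT) = 5·e^(−0) + 2·e^(−0.844444) + 3·e^(−0.864327) + 3·e^(−1.34503) = 5.00000 + 0.859593 + 1.26401 + 0.781596 = 7.90520.
P₃ = g₃ e^(−E₃/kT) / Z = 0.781596/7.90520 = 0.09887.

0.09887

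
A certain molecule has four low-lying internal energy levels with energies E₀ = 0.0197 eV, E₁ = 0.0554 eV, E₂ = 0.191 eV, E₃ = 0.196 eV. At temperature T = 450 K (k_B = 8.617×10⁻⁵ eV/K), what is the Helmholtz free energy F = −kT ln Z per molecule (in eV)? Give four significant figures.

k_BT = 8.617×10⁻⁵ × 450 K = 0.0387765 eV.
Eᵢ/kT = 0.508040, 1.42870, 4.92566, 5.05461.
Z = Σ e^(−Eᵢ/kT) = e^(−0.508040) + e^(−1.42870) + e^(−4.92566) + e^(−5.05461) = 0.601674 + 0.239620 + 0.00725793 + 0.00637985 = 0.854932.
F = −kT ln Z = −0.0387765 × ln(0.854932) = −0.0387765 × -0.156733 = 0.006078 eV.

0.006078 eV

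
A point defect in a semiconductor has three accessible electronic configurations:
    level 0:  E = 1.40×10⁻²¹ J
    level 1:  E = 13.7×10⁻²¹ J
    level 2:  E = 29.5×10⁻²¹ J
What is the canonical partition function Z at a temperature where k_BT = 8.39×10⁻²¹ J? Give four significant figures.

Z = 1.071

Eᵢ/kT = 0.166865, 1.63290, 3.51609.
Z = Σ e^(−Eᵢ/kT) = e^(−0.166865) + e^(−1.63290) + e^(−3.51609) = 0.846314 + 0.195362 + 0.0297154 = 1.07139.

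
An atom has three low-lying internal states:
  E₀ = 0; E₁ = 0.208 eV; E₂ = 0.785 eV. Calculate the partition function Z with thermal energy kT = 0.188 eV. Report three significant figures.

Eᵢ/kT = 0, 1.1064, 4.1755.
Z = Σ e^(−Eᵢ/kT) = e^(−0) + e^(−1.1064) + e^(−4.1755) = 1.0000 + 0.33075 + 0.015368 = 1.3461.

Z = 1.35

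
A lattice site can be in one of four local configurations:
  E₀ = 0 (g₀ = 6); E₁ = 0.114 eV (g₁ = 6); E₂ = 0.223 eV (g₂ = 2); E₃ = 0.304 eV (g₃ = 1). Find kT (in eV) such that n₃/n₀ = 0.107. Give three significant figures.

0.686 eV

n₃/n₀ = (g₃/g₀) exp[−(E₃−E₀)/kT] = 0.107.
⇒ (E₃−E₀)/kT = ln((1/6)/0.107) = ln(1.5576) = 0.44315.
kT = 0.304 eV / 0.44315 = 0.686 eV.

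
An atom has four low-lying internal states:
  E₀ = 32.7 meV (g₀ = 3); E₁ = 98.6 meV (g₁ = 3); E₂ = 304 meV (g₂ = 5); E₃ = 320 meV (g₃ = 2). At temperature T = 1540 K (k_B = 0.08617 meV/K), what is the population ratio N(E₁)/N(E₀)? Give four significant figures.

k_BT = 0.08617 × 1540 K = 132.702 meV.
n₁/n₀ = (g₁/g₀) exp[−(E₁−E₀)/kT] = (3/3) × exp(−(65.9 meV)/(132.702 meV)) = (3/3) × exp(-0.496601) = 0.6086.

0.6086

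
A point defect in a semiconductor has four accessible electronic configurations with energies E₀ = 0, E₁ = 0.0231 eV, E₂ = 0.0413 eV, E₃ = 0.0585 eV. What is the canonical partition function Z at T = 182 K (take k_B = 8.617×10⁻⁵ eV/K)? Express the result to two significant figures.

Z = 1.3

k_BT = 8.617×10⁻⁵ × 182 K = 0.01568 eV.
Eᵢ/kT = 0, 1.473, 2.634, 3.731.
Z = Σ e^(−Eᵢ/kT) = e^(−0) + e^(−1.473) + e^(−2.634) + e^(−3.731) = 1.000 + 0.2292 + 0.07179 + 0.02397 = 1.325.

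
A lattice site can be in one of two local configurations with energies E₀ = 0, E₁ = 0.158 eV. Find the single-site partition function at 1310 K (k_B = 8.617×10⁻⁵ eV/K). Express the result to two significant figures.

Z = 1.2

k_BT = 8.617×10⁻⁵ × 1310 K = 0.1129 eV.
Eᵢ/kT = 0, 1.399.
Z = Σ e^(−Eᵢ/kT) = e^(−0) + e^(−1.399) = 1.000 + 0.2468 = 1.247.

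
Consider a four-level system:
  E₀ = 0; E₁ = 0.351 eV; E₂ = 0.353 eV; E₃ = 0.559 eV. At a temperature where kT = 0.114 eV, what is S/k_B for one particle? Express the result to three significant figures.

Eᵢ/kT = 0, 3.0789, 3.0965, 4.9035.
Z = Σ e^(−Eᵢ/kT) = e^(−0) + e^(−3.0789) + e^(−3.0965) + e^(−4.9035) = 1.0000 + 0.046010 + 0.045207 + 0.0074206 = 1.0986.
⟨E⟩ = Σ EᵢPᵢ = 0.033002 eV.
S/k_B = ln Z + ⟨E⟩/kT = ln(1.0986) + 0.033002/0.114 = 0.094037 + 0.28949 = 0.384.

0.384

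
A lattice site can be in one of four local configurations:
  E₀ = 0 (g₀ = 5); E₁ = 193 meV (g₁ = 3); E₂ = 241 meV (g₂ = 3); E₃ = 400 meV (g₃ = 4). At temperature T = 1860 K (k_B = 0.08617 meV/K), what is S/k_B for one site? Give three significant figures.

k_BT = 0.08617 × 1860 K = 160.28 meV.
Eᵢ/kT = 0, 1.2041, 1.5036, 2.4956.
Z = Σ gᵢe^(−Eᵢ/kT) = 5·e^(−0) + 3·e^(−1.2041) + 3·e^(−1.5036) + 4·e^(−2.4956) = 5.0000 + 0.89989 + 0.66699 + 0.32979 = 6.8967.
⟨E⟩ = Σ EᵢPᵢ = 67.618 meV.
S/k_B = ln Z + ⟨E⟩/kT = ln(6.8967) + 67.618/160.28 = 1.9310 + 0.42187 = 2.35.

2.35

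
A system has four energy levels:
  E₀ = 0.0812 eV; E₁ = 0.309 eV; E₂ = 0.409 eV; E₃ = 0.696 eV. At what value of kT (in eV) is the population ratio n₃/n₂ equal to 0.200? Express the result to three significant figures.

0.178 eV

n₃/n₂ = exp[−(E₃−E₂)/kT] = 0.200.
⇒ (E₃−E₂)/kT = ln(1/0.200) = ln(5.0000) = 1.6094.
kT = 0.287 eV / 1.6094 = 0.178 eV.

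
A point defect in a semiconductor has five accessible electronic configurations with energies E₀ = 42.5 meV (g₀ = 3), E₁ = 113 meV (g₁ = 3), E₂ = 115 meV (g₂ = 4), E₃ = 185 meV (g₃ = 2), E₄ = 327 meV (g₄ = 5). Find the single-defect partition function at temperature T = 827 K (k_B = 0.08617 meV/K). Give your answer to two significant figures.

k_BT = 0.08617 × 827 K = 71.26 meV.
Eᵢ/kT = 0.5964, 1.586, 1.614, 2.596, 4.589.
Z = Σ gᵢe^(−Eᵢ/kT) = 3·e^(−0.5964) + 3·e^(−1.586) + 4·e^(−1.614) + 2·e^(−2.596) + 5·e^(−4.589) = 1.652 + 0.6142 + 0.7964 + 0.1491 + 0.05082 = 3.263.

Z = 3.3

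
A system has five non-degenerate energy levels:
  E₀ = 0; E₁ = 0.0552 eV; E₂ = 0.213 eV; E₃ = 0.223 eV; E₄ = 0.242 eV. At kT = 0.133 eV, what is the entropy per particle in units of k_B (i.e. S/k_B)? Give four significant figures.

Eᵢ/kT = 0, 0.415038, 1.60150, 1.67669, 1.81955.
Z = Σ e^(−Eᵢ/kT) = e^(−0) + e^(−0.415038) + e^(−1.60150) + e^(−1.67669) + e^(−1.81955) = 1.00000 + 0.660315 + 0.201594 + 0.186992 + 0.162099 = 2.21100.
⟨E⟩ = Σ EᵢPᵢ = 0.0725084 eV.
S/k_B = ln Z + ⟨E⟩/kT = ln(2.21100) + 0.0725084/0.133 = 0.793445 + 0.545176 = 1.339.

1.339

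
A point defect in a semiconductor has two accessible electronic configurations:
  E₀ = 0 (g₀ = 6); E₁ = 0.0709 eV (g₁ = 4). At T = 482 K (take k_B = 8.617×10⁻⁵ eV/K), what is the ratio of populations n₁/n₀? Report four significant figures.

0.1209

k_BT = 8.617×10⁻⁵ × 482 K = 0.0415339 eV.
n₁/n₀ = (g₁/g₀) exp[−(E₁−E₀)/kT] = (4/6) × exp(−(0.0709 eV)/(0.0415339 eV)) = (4/6) × exp(-1.70704) = 0.1209.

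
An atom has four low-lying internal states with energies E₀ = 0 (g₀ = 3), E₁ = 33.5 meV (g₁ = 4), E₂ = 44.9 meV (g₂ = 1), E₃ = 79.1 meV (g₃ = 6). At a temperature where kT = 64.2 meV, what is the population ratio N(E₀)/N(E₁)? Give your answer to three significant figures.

n₀/n₁ = (g₀/g₁) exp[−(E₀−E₁)/kT] = (3/4) × exp(−(-33.5 meV)/(64.2 meV)) = (3/4) × exp(0.52181) = 1.26.

1.26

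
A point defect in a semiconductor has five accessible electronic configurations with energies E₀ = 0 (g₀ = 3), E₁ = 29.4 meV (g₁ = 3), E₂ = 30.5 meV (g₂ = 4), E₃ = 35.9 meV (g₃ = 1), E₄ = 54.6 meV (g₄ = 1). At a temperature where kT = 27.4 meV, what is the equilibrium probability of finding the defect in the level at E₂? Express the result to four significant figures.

Eᵢ/kT = 0, 1.07299, 1.11314, 1.31022, 1.99270.
Z = Σ gᵢe^(−Eᵢ/kT) = 3·e^(−0) + 3·e^(−1.07299) + 4·e^(−1.11314) + 1·e^(−1.31022) + 1·e^(−1.99270) = 3.00000 + 1.02595 + 1.31410 + 0.269761 + 0.136327 = 5.74614.
P₂ = g₂ e^(−E₂/kT) / Z = 1.31410/5.74614 = 0.2287.

0.2287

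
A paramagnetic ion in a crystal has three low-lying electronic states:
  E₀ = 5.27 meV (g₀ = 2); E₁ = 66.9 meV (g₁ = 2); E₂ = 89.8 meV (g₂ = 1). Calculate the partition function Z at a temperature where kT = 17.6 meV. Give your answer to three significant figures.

Z = 1.53

Eᵢ/kT = 0.29943, 3.8011, 5.1023.
Z = Σ gᵢe^(−Eᵢ/kT) = 2·e^(−0.29943) + 2·e^(−3.8011) + 1·e^(−5.1023) = 1.4825 + 0.044692 + 0.0060827 = 1.5333.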